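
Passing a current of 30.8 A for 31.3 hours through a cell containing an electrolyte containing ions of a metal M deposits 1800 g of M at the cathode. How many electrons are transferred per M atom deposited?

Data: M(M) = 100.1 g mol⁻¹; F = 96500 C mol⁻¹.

Q = I·t = 30.80 A × 112680 s = 3471000 C, so n(e⁻) = 3471000/96500 = 35.96 mol.
n(M) deposited = 1800 / 100.1 = 17.98 mol.
Electrons per atom = n(e⁻)/n(M) = 35.96 / 17.98 = 2.00 ≈ 2, so the ion is M²⁺.

2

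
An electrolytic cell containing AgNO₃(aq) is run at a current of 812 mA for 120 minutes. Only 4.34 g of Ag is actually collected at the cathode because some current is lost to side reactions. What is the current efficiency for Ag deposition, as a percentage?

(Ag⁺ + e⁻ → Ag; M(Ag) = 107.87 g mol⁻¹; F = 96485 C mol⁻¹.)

Q = I·t = 0.8120 × 7200.0 = 5846 C; n(e⁻) = 5846/96485 = 0.06059 mol.
Theoretical n(Ag) = n(e⁻)/1 = 0.06059 mol, i.e. m_theo = 0.06059 × 107.87 = 6.536 g.
Efficiency = m_actual / m_theo = 4.34 / 6.536 = 66.4 %.

66.4 %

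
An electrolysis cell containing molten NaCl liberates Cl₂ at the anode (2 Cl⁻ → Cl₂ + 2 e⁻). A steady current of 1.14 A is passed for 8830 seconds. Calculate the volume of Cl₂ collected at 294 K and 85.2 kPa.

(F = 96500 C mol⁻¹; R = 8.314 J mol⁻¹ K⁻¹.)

1.50 L

Q = I·t = 1.140 A × 8830.0 s = 10070 C.
n(e⁻) = Q/F = 10070 / 96500 = 0.1043 mol.
2 electrons are transferred per Cl₂ molecule, so n(Cl₂) = 0.1043 / 2 = 0.05216 mol.
V = nRT/P = (0.05216 × 8.314 × 294) / (85.2 × 10³ Pa) = 0.00150 m³ = 1.50 L.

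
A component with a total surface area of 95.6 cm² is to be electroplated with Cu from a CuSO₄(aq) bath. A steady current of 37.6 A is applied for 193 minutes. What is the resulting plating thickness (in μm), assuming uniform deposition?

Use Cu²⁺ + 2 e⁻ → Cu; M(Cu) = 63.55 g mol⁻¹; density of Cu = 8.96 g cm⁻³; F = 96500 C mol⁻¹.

Q = I·t = 37.60 × 11580 = 435400 C; n(e⁻) = 4.512 mol.
n(Cu) = n(e⁻)/2 = 2.256 mol, so m = 2.256 × 63.55 = 143.4 g.
Volume = m/ρ = 143.4 / 8.96 = 16.00 cm³.
Thickness = V/A = 16.00 / 95.6 = 0.167 cm = 1670 μm.

1670 μm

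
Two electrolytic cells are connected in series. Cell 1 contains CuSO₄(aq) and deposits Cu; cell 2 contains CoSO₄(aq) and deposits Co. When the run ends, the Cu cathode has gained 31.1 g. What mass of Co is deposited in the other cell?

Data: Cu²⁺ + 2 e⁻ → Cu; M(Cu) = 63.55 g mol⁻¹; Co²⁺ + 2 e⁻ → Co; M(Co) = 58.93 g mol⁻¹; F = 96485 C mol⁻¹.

n(Cu) = 31.1 / 63.55 = 0.4894 mol.
Since Cu²⁺ + 2 e⁻ → Cu, n(e⁻) passed = 2 × 0.4894 = 0.9788 mol.
Cells in series carry the same charge, so the same 0.9788 mol of electrons passes through cell 2.
Co²⁺ + 2 e⁻ → Co, so n(Co) = 0.9788 / 2 = 0.4894 mol.
m(Co) = 0.4894 × 58.93 = 28.8 g.

28.8 g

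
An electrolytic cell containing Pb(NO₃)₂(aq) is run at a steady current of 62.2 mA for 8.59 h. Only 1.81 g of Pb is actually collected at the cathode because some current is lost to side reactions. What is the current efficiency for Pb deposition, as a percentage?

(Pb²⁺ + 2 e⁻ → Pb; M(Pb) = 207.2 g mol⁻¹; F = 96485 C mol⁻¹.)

Q = I·t = 0.06220 × 30924 = 1923 C; n(e⁻) = 1923/96485 = 0.01994 mol.
Theoretical n(Pb) = n(e⁻)/2 = 0.009968 mol, i.e. m_theo = 0.009968 × 207.2 = 2.065 g.
Efficiency = m_actual / m_theo = 1.81 / 2.065 = 87.6 %.

87.6 %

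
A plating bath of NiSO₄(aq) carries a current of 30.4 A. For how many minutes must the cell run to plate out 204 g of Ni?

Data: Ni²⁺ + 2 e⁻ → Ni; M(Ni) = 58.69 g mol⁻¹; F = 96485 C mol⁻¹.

n(Ni) = m/M = 204 / 58.69 = 3.476 mol.
Each Ni atom requires 2 electrons, so n(e⁻) = 2 × 3.476 = 6.952 mol.
Q = n(e⁻)·F = 6.952 × 96485 = 670700 C.
t = Q/I = 670700 / 30.40 A = 22060 s = 368 min.

368 min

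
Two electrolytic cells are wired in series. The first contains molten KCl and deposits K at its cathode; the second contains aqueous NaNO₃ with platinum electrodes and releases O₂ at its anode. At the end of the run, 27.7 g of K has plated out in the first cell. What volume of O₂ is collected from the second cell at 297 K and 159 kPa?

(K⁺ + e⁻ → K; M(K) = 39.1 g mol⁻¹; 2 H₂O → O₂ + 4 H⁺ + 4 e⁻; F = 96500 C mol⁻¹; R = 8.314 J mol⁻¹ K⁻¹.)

n(K) = 27.7 / 39.1 = 0.7084 mol, so n(e⁻) = 1 × 0.7084 = 0.7084 mol.
The cells are in series, so the same 0.7084 mol of electrons passes through the second cell.
2 H₂O → O₂ + 4 H⁺ + 4 e⁻ — 4 mol e⁻ per mol O₂, so n(O₂) = 0.7084/4 = 0.1771 mol.
V = nRT/P = (0.1771 × 8.314 × 297) / (159 × 10³) = 0.00275 m³ = 2.75 L.

2.75 L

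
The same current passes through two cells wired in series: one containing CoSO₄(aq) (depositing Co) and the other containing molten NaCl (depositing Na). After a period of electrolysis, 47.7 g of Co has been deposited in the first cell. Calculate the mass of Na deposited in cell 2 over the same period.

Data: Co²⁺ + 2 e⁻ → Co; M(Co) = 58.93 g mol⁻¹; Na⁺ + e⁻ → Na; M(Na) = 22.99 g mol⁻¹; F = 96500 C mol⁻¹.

37.2 g

n(Co) = 47.7 / 58.93 = 0.8094 mol.
Since Co²⁺ + 2 e⁻ → Co, n(e⁻) passed = 2 × 0.8094 = 1.619 mol.
Cells in series carry the same charge, so the same 1.619 mol of electrons passes through cell 2.
Na⁺ + e⁻ → Na, so n(Na) = 1.619 / 1 = 1.619 mol.
m(Na) = 1.619 × 22.99 = 37.2 g.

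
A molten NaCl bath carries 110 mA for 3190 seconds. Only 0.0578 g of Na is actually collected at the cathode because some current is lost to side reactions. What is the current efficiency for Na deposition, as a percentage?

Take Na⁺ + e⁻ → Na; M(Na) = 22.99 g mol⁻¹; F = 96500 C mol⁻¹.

Q = I·t = 0.1100 × 3190.0 = 350.9 C; n(e⁻) = 350.9/96500 = 0.003636 mol.
Theoretical n(Na) = n(e⁻)/1 = 0.003636 mol, i.e. m_theo = 0.003636 × 22.99 = 0.08360 g.
Efficiency = m_actual / m_theo = 0.0578 / 0.08360 = 69.1 %.

69.1 %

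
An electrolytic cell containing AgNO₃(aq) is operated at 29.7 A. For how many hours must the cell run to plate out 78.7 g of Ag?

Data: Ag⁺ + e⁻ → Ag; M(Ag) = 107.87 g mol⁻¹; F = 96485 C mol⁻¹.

0.658 h

n(Ag) = m/M = 78.7 / 107.87 = 0.7296 mol.
Each Ag atom requires 1 electron, so n(e⁻) = 1 × 0.7296 = 0.7296 mol.
Q = n(e⁻)·F = 0.7296 × 96485 = 70390 C.
t = Q/I = 70390 / 29.70 A = 2370 s = 0.658 h.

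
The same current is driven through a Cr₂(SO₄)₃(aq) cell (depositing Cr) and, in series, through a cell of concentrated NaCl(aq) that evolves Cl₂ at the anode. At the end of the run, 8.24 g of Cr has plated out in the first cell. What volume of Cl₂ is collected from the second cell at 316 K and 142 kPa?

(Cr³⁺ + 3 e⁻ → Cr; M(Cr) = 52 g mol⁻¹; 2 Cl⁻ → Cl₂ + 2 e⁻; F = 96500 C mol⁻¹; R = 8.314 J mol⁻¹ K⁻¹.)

n(Cr) = 8.24 / 52 = 0.1585 mol, so n(e⁻) = 3 × 0.1585 = 0.4754 mol.
The cells are in series, so the same 0.4754 mol of electrons passes through the second cell.
2 Cl⁻ → Cl₂ + 2 e⁻ — 2 mol e⁻ per mol Cl₂, so n(Cl₂) = 0.4754/2 = 0.2377 mol.
V = nRT/P = (0.2377 × 8.314 × 316) / (142 × 10³) = 0.00440 m³ = 4.40 L.

4.40 L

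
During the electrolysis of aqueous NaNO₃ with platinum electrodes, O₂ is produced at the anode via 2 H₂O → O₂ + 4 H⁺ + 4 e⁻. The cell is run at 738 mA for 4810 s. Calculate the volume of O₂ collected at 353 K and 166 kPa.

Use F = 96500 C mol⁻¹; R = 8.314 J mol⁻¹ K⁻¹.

Q = I·t = 0.7380 A × 4810.0 s = 3550 C.
n(e⁻) = Q/F = 3550 / 96500 = 0.03679 mol.
4 electrons are transferred per O₂ molecule, so n(O₂) = 0.03679 / 4 = 0.009196 mol.
V = nRT/P = (0.009196 × 8.314 × 353) / (166 × 10³ Pa) = 1.63 × 10⁻⁴ m³ = 0.163 L.

0.163 L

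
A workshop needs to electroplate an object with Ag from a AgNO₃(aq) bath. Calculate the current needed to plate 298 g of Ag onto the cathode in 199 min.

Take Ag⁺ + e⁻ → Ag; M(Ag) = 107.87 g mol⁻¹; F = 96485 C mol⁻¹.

22.3 A

n(Ag) = 298 / 107.87 = 2.763 mol.
n(e⁻) = 1 × 2.763 = 2.763 mol.
Q = n(e⁻)·F = 2.763 × 96485 = 266500 C.
I = Q/t = 266500 / 11940 s = 22.3 A.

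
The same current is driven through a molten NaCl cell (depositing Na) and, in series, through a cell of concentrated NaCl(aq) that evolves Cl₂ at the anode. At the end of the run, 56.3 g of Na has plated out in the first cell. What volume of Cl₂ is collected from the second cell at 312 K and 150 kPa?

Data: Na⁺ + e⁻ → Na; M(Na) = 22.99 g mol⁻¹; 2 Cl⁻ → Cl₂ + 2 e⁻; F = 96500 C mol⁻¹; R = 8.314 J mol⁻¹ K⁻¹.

21.2 L

n(Na) = 56.3 / 22.99 = 2.449 mol, so n(e⁻) = 1 × 2.449 = 2.449 mol.
The cells are in series, so the same 2.449 mol of electrons passes through the second cell.
2 Cl⁻ → Cl₂ + 2 e⁻ — 2 mol e⁻ per mol Cl₂, so n(Cl₂) = 2.449/2 = 1.224 mol.
V = nRT/P = (1.224 × 8.314 × 312) / (150 × 10³) = 0.0212 m³ = 21.2 L.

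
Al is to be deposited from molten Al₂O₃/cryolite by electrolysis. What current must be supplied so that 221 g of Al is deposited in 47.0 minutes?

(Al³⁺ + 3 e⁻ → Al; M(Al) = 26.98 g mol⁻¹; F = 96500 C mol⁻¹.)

841 A

n(Al) = 221 / 26.98 = 8.191 mol.
n(e⁻) = 3 × 8.191 = 24.57 mol.
Q = n(e⁻)·F = 24.57 × 96500 = 2371000 C.
I = Q/t = 2371000 / 2820.0 s = 841 A.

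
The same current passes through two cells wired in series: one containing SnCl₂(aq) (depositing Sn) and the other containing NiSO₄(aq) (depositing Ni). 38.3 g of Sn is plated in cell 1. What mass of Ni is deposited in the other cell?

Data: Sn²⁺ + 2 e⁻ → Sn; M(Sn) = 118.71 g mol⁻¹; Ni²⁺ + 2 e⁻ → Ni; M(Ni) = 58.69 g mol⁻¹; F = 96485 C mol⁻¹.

n(Sn) = 38.3 / 118.71 = 0.3226 mol.
Since Sn²⁺ + 2 e⁻ → Sn, n(e⁻) passed = 2 × 0.3226 = 0.6453 mol.
Cells in series carry the same charge, so the same 0.6453 mol of electrons passes through cell 2.
Ni²⁺ + 2 e⁻ → Ni, so n(Ni) = 0.6453 / 2 = 0.3226 mol.
m(Ni) = 0.3226 × 58.69 = 18.9 g.

18.9 g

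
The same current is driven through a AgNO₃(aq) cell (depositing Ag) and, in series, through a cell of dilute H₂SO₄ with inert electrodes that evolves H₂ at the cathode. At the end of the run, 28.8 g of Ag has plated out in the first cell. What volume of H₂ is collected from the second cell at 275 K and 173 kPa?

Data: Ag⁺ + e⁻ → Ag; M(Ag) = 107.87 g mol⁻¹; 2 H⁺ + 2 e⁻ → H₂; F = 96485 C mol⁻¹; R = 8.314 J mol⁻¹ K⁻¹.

n(Ag) = 28.8 / 107.87 = 0.2670 mol, so n(e⁻) = 1 × 0.2670 = 0.2670 mol.
The cells are in series, so the same 0.2670 mol of electrons passes through the second cell.
2 H⁺ + 2 e⁻ → H₂ — 2 mol e⁻ per mol H₂, so n(H₂) = 0.2670/2 = 0.1335 mol.
V = nRT/P = (0.1335 × 8.314 × 275) / (173 × 10³) = 0.00176 m³ = 1.76 L.

1.76 L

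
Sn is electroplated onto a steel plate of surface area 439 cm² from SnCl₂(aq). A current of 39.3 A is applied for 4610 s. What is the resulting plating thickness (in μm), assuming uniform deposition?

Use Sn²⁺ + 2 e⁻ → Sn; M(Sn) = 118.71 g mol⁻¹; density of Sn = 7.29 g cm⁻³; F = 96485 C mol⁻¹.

348 μm

Q = I·t = 39.30 × 4610.0 = 181200 C; n(e⁻) = 1.878 mol.
n(Sn) = n(e⁻)/2 = 0.9389 mol, so m = 0.9389 × 118.71 = 111.5 g.
Volume = m/ρ = 111.5 / 7.29 = 15.29 cm³.
Thickness = V/A = 15.29 / 439 = 0.0348 cm = 348 μm.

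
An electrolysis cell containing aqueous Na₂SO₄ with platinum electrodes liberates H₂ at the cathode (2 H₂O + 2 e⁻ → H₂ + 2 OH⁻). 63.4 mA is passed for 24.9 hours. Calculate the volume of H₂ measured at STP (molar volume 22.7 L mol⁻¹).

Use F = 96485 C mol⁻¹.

Q = I·t = 0.06340 A × 89640 s = 5683 C.
n(e⁻) = Q/F = 5683 / 96485 = 0.05890 mol.
2 electrons are transferred per H₂ molecule, so n(H₂) = 0.05890 / 2 = 0.02945 mol.
V = n × V_m = 0.02945 × 22.7 = 0.669 L.

0.669 L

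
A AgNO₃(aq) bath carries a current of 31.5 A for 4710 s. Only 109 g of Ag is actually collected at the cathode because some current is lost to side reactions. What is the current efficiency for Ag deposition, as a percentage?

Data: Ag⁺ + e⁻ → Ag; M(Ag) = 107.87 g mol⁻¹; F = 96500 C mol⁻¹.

65.7 %

Q = I·t = 31.50 × 4710.0 = 148400 C; n(e⁻) = 148400/96500 = 1.537 mol.
Theoretical n(Ag) = n(e⁻)/1 = 1.537 mol, i.e. m_theo = 1.537 × 107.87 = 165.8 g.
Efficiency = m_actual / m_theo = 109 / 165.8 = 65.7 %.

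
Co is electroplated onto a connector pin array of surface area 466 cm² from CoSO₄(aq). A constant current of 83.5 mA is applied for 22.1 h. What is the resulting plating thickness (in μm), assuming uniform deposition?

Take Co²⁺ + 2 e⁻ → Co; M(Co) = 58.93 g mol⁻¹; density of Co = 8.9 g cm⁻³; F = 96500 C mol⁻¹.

4.89 μm

Q = I·t = 0.08350 × 79560 = 6643 C; n(e⁻) = 0.06884 mol.
n(Co) = n(e⁻)/2 = 0.03442 mol, so m = 0.03442 × 58.93 = 2.028 g.
Volume = m/ρ = 2.028 / 8.9 = 0.2279 cm³.
Thickness = V/A = 0.2279 / 466 = 4.89 × 10⁻⁴ cm = 4.89 μm.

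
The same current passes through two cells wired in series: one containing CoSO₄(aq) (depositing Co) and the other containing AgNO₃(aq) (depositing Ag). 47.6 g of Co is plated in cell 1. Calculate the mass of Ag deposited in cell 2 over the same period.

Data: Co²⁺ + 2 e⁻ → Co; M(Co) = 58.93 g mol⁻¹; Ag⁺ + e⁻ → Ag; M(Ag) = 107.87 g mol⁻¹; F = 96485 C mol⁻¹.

174 g

n(Co) = 47.6 / 58.93 = 0.8077 mol.
Since Co²⁺ + 2 e⁻ → Co, n(e⁻) passed = 2 × 0.8077 = 1.615 mol.
Cells in series carry the same charge, so the same 1.615 mol of electrons passes through cell 2.
Ag⁺ + e⁻ → Ag, so n(Ag) = 1.615 / 1 = 1.615 mol.
m(Ag) = 1.615 × 107.87 = 174 g.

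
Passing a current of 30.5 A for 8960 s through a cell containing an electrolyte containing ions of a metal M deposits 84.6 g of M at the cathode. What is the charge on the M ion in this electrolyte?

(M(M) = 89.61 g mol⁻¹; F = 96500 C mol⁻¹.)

+3

Q = I·t = 30.50 A × 8960.0 s = 273300 C, so n(e⁻) = 273300/96500 = 2.832 mol.
n(M) deposited = 84.6 / 89.61 = 0.9441 mol.
Electrons per atom = n(e⁻)/n(M) = 2.832 / 0.9441 = 3.00 ≈ 3, so the ion is M³⁺.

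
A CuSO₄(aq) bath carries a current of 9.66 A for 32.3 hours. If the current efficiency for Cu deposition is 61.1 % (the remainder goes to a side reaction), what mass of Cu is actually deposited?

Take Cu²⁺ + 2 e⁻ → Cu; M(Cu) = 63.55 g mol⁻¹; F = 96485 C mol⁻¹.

Q = I·t = 9.660 × 116280 = 1123000 C.
n(e⁻) = 1123000/96485 = 11.64 mol; theoretically n(Cu) = 11.64/2 = 5.821 mol, m_theo = 369.9 g.
At 61.1 % efficiency, m_actual = 0.611 × 369.9 = 226 g.

226 g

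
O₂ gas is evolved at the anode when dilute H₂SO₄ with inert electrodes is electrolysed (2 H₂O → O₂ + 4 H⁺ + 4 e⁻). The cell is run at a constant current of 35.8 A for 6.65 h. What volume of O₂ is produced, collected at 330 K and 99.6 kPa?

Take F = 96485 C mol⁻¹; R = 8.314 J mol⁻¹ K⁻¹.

61.2 L

Q = I·t = 35.80 A × 23940 s = 857100 C.
n(e⁻) = Q/F = 857100 / 96485 = 8.883 mol.
4 electrons are transferred per O₂ molecule, so n(O₂) = 8.883 / 4 = 2.221 mol.
V = nRT/P = (2.221 × 8.314 × 330) / (99.6 × 10³ Pa) = 0.0612 m³ = 61.2 L.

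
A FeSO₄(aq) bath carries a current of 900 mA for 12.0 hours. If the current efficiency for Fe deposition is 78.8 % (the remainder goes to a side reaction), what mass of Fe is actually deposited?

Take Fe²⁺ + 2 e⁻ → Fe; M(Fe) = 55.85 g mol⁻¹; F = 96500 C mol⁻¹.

Q = I·t = 0.9000 × 43200 = 38880 C.
n(e⁻) = 38880/96500 = 0.4029 mol; theoretically n(Fe) = 0.4029/2 = 0.2015 mol, m_theo = 11.25 g.
At 78.8 % efficiency, m_actual = 0.788 × 11.25 = 8.87 g.

8.87 g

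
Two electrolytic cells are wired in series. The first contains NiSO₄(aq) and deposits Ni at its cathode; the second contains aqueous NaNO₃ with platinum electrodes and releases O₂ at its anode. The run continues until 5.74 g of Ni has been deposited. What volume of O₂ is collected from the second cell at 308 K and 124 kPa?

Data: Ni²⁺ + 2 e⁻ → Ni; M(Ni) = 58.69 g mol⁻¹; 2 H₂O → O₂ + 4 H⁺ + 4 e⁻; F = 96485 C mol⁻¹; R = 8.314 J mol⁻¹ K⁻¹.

n(Ni) = 5.74 / 58.69 = 0.09780 mol, so n(e⁻) = 2 × 0.09780 = 0.1956 mol.
The cells are in series, so the same 0.1956 mol of electrons passes through the second cell.
2 H₂O → O₂ + 4 H⁺ + 4 e⁻ — 4 mol e⁻ per mol O₂, so n(O₂) = 0.1956/4 = 0.04890 mol.
V = nRT/P = (0.04890 × 8.314 × 308) / (124 × 10³) = 0.00101 m³ = 1.01 L.

1.01 L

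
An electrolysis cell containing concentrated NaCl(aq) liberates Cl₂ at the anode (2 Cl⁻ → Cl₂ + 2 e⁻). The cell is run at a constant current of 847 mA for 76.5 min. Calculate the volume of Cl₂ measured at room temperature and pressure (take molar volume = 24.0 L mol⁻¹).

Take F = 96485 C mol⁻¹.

Q = I·t = 0.8470 A × 4590.0 s = 3888 C.
n(e⁻) = Q/F = 3888 / 96485 = 0.04029 mol.
2 electrons are transferred per Cl₂ molecule, so n(Cl₂) = 0.04029 / 2 = 0.02015 mol.
V = n × V_m = 0.02015 × 24.0 = 0.484 L.

0.484 L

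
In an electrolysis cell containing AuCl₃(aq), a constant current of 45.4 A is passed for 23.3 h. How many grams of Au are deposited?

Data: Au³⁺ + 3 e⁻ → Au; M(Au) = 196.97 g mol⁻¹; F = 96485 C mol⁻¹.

2590 g

Q = I·t = 45.40 A × 83880 s = 3808000 C.
n(e⁻) = Q/F = 3808000 / 96485 = 39.47 mol.
Au³⁺ + 3 e⁻ → Au, so n(Au) = n(e⁻)/3 = 13.16 mol.
m = n·M = 13.16 × 196.97 = 2590 g.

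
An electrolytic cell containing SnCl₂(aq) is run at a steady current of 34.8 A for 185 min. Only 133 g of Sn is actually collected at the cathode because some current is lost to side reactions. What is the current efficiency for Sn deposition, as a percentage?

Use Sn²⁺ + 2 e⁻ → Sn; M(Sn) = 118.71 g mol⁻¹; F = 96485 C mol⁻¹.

Q = I·t = 34.80 × 11100 = 386300 C; n(e⁻) = 386300/96485 = 4.004 mol.
Theoretical n(Sn) = n(e⁻)/2 = 2.002 mol, i.e. m_theo = 2.002 × 118.71 = 237.6 g.
Efficiency = m_actual / m_theo = 133 / 237.6 = 56.0 %.

56.0 %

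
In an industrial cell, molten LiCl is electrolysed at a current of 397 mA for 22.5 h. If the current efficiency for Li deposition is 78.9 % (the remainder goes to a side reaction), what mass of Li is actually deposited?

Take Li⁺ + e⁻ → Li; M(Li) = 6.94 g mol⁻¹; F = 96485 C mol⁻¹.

Q = I·t = 0.3970 × 81000 = 32160 C.
n(e⁻) = 32160/96485 = 0.3333 mol; theoretically n(Li) = 0.3333/1 = 0.3333 mol, m_theo = 2.313 g.
At 78.9 % efficiency, m_actual = 0.789 × 2.313 = 1.82 g.

1.82 g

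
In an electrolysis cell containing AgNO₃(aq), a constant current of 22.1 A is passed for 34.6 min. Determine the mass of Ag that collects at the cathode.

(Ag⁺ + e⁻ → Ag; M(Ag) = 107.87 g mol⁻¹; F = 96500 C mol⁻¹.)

51.3 g

Q = I·t = 22.10 A × 2076.0 s = 45880 C.
n(e⁻) = Q/F = 45880 / 96500 = 0.4754 mol.
Ag⁺ + e⁻ → Ag, so n(Ag) = n(e⁻)/1 = 0.4754 mol.
m = n·M = 0.4754 × 107.87 = 51.3 g.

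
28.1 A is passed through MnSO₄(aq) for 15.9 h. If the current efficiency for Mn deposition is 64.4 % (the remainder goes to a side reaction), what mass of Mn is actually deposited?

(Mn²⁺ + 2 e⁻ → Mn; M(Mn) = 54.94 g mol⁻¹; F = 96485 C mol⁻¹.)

Q = I·t = 28.10 × 57240 = 1608000 C.
n(e⁻) = 1608000/96485 = 16.67 mol; theoretically n(Mn) = 16.67/2 = 8.335 mol, m_theo = 457.9 g.
At 64.4 % efficiency, m_actual = 0.644 × 457.9 = 295 g.

295 g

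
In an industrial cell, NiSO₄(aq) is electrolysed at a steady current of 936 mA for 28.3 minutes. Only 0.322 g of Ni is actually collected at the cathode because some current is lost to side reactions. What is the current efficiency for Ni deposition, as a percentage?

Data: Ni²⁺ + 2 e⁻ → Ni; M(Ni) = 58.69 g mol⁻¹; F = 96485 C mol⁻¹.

Q = I·t = 0.9360 × 1698.0 = 1589 C; n(e⁻) = 1589/96485 = 0.01647 mol.
Theoretical n(Ni) = n(e⁻)/2 = 0.008236 mol, i.e. m_theo = 0.008236 × 58.69 = 0.4834 g.
Efficiency = m_actual / m_theo = 0.322 / 0.4834 = 66.6 %.

66.6 %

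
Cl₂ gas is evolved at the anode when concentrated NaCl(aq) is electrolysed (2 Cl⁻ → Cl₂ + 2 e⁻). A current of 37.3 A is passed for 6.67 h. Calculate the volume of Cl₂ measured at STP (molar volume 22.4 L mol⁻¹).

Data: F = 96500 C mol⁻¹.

Q = I·t = 37.30 A × 24012 s = 895600 C.
n(e⁻) = Q/F = 895600 / 96500 = 9.281 mol.
2 electrons are transferred per Cl₂ molecule, so n(Cl₂) = 9.281 / 2 = 4.641 mol.
V = n × V_m = 4.641 × 22.4 = 104 L.

104 L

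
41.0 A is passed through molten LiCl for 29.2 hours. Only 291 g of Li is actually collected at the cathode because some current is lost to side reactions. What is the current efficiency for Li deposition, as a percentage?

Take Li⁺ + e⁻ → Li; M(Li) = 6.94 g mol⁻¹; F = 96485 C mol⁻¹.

Q = I·t = 41.00 × 105120 = 4310000 C; n(e⁻) = 4310000/96485 = 44.67 mol.
Theoretical n(Li) = n(e⁻)/1 = 44.67 mol, i.e. m_theo = 44.67 × 6.94 = 310.0 g.
Efficiency = m_actual / m_theo = 291 / 310.0 = 93.9 %.

93.9 %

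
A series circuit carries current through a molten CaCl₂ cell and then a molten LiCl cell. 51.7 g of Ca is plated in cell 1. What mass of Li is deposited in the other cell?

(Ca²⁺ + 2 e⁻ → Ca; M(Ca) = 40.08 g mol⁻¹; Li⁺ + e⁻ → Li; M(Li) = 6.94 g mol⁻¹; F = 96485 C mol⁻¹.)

17.9 g

n(Ca) = 51.7 / 40.08 = 1.290 mol.
Since Ca²⁺ + 2 e⁻ → Ca, n(e⁻) passed = 2 × 1.290 = 2.580 mol.
Cells in series carry the same charge, so the same 2.580 mol of electrons passes through cell 2.
Li⁺ + e⁻ → Li, so n(Li) = 2.580 / 1 = 2.580 mol.
m(Li) = 2.580 × 6.94 = 17.9 g.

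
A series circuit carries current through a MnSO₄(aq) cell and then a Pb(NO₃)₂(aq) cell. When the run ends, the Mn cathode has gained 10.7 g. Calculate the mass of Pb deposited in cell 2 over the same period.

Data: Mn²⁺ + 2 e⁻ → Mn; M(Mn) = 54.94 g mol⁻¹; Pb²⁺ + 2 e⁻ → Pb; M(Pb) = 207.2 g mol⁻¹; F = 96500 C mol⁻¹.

n(Mn) = 10.7 / 54.94 = 0.1948 mol.
Since Mn²⁺ + 2 e⁻ → Mn, n(e⁻) passed = 2 × 0.1948 = 0.3895 mol.
Cells in series carry the same charge, so the same 0.3895 mol of electrons passes through cell 2.
Pb²⁺ + 2 e⁻ → Pb, so n(Pb) = 0.3895 / 2 = 0.1948 mol.
m(Pb) = 0.1948 × 207.2 = 40.4 g.

40.4 g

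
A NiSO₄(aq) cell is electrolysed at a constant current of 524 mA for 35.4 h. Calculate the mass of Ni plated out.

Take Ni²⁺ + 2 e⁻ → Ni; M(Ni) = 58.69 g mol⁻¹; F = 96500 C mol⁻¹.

20.3 g

Q = I·t = 0.5240 A × 127440 s = 66780 C.
n(e⁻) = Q/F = 66780 / 96500 = 0.6920 mol.
Ni²⁺ + 2 e⁻ → Ni, so n(Ni) = n(e⁻)/2 = 0.3460 mol.
m = n·M = 0.3460 × 58.69 = 20.3 g.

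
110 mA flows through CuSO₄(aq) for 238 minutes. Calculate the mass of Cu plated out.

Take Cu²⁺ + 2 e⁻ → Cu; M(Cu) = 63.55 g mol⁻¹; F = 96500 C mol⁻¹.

Q = I·t = 0.1100 A × 14280 s = 1571 C.
n(e⁻) = Q/F = 1571 / 96500 = 0.01628 mol.
Cu²⁺ + 2 e⁻ → Cu, so n(Cu) = n(e⁻)/2 = 0.008139 mol.
m = n·M = 0.008139 × 63.55 = 0.517 g.

0.517 g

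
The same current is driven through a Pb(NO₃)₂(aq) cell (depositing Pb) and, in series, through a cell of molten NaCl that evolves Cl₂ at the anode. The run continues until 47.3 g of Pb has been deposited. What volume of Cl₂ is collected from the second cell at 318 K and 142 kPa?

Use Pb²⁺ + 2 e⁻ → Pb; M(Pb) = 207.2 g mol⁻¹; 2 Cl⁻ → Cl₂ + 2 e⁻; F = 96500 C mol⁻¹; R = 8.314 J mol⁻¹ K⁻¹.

n(Pb) = 47.3 / 207.2 = 0.2283 mol, so n(e⁻) = 2 × 0.2283 = 0.4566 mol.
The cells are in series, so the same 0.4566 mol of electrons passes through the second cell.
2 Cl⁻ → Cl₂ + 2 e⁻ — 2 mol e⁻ per mol Cl₂, so n(Cl₂) = 0.4566/2 = 0.2283 mol.
V = nRT/P = (0.2283 × 8.314 × 318) / (142 × 10³) = 0.00425 m³ = 4.25 L.

4.25 L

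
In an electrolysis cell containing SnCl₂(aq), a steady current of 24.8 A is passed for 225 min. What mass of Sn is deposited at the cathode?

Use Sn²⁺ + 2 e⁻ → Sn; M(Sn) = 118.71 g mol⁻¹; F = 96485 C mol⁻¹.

206 g

Q = I·t = 24.80 A × 13500 s = 334800 C.
n(e⁻) = Q/F = 334800 / 96485 = 3.470 mol.
Sn²⁺ + 2 e⁻ → Sn, so n(Sn) = n(e⁻)/2 = 1.735 mol.
m = n·M = 1.735 × 118.71 = 206 g.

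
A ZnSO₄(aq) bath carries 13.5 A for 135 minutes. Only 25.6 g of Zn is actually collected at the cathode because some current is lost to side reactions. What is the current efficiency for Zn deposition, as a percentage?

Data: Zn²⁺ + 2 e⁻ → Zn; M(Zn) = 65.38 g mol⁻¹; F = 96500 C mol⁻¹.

Q = I·t = 13.50 × 8100.0 = 109400 C; n(e⁻) = 109400/96500 = 1.133 mol.
Theoretical n(Zn) = n(e⁻)/2 = 0.5666 mol, i.e. m_theo = 0.5666 × 65.38 = 37.04 g.
Efficiency = m_actual / m_theo = 25.6 / 37.04 = 69.1 %.

69.1 %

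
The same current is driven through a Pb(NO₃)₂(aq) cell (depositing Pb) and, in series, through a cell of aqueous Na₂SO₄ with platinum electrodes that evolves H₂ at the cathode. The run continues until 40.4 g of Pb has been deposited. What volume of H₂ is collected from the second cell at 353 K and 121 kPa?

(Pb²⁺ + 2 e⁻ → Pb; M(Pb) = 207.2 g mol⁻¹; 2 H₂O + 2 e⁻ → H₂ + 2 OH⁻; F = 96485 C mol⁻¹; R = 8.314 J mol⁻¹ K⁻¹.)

4.73 L

n(Pb) = 40.4 / 207.2 = 0.1950 mol, so n(e⁻) = 2 × 0.1950 = 0.3900 mol.
The cells are in series, so the same 0.3900 mol of electrons passes through the second cell.
2 H₂O + 2 e⁻ → H₂ + 2 OH⁻ — 2 mol e⁻ per mol H₂, so n(H₂) = 0.3900/2 = 0.1950 mol.
V = nRT/P = (0.1950 × 8.314 × 353) / (121 × 10³) = 0.00473 m³ = 4.73 L.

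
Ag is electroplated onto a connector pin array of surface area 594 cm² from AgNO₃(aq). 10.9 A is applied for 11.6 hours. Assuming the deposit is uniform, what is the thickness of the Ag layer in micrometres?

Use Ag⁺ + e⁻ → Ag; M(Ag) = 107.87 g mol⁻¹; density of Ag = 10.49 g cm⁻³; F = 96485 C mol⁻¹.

Q = I·t = 10.90 × 41760 = 455200 C; n(e⁻) = 4.718 mol.
n(Ag) = n(e⁻)/1 = 4.718 mol, so m = 4.718 × 107.87 = 508.9 g.
Volume = m/ρ = 508.9 / 10.49 = 48.51 cm³.
Thickness = V/A = 48.51 / 594 = 0.0817 cm = 817 μm.

817 μm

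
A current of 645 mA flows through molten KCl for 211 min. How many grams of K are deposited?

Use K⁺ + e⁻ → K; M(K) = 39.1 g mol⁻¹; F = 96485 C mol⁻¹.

3.31 g

Q = I·t = 0.6450 A × 12660 s = 8166 C.
n(e⁻) = Q/F = 8166 / 96485 = 0.08463 mol.
K⁺ + e⁻ → K, so n(K) = n(e⁻)/1 = 0.08463 mol.
m = n·M = 0.08463 × 39.1 = 3.31 g.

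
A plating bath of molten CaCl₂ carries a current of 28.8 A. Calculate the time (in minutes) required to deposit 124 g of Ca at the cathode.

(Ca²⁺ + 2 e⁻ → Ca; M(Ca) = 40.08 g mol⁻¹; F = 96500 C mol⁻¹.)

346 min

n(Ca) = m/M = 124 / 40.08 = 3.094 mol.
Each Ca atom requires 2 electrons, so n(e⁻) = 2 × 3.094 = 6.188 mol.
Q = n(e⁻)·F = 6.188 × 96500 = 597100 C.
t = Q/I = 597100 / 28.80 A = 20730 s = 346 min.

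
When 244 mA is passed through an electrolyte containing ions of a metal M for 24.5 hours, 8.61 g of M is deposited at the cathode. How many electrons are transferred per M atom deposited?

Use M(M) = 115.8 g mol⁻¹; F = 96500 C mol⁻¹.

Q = I·t = 0.2440 A × 88200 s = 21520 C, so n(e⁻) = 21520/96500 = 0.2230 mol.
n(M) deposited = 8.61 / 115.8 = 0.07435 mol.
Electrons per atom = n(e⁻)/n(M) = 0.2230 / 0.07435 = 3.00 ≈ 3, so the ion is M³⁺.

3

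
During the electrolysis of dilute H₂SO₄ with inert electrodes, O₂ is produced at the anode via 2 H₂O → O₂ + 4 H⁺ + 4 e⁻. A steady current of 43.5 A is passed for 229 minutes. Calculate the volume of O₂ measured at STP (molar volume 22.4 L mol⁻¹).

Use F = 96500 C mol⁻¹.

34.7 L

Q = I·t = 43.50 A × 13740 s = 597700 C.
n(e⁻) = Q/F = 597700 / 96500 = 6.194 mol.
4 electrons are transferred per O₂ molecule, so n(O₂) = 6.194 / 4 = 1.548 mol.
V = n × V_m = 1.548 × 22.4 = 34.7 L.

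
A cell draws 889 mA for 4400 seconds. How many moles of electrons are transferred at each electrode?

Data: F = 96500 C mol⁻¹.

0.0405 mol

Q = I·t = 0.8890 A × 4400.0 s = 3912 C.
n(e⁻) = Q/F = 3912 / 96500 = 0.0405 mol.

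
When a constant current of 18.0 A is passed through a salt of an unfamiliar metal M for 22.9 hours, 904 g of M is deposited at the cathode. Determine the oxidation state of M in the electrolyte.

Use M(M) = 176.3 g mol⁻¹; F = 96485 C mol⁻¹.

Q = I·t = 18.00 A × 82440 s = 1484000 C, so n(e⁻) = 1484000/96485 = 15.38 mol.
n(M) deposited = 904 / 176.3 = 5.128 mol.
Electrons per atom = n(e⁻)/n(M) = 15.38 / 5.128 = 3.00 ≈ 3, so the ion is M³⁺.

+3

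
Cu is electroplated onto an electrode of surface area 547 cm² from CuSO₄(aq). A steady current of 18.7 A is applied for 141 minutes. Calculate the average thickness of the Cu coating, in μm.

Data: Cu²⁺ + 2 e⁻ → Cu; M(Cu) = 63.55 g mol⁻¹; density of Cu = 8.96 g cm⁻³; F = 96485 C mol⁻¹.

106 μm

Q = I·t = 18.70 × 8460.0 = 158200 C; n(e⁻) = 1.640 mol.
n(Cu) = n(e⁻)/2 = 0.8198 mol, so m = 0.8198 × 63.55 = 52.10 g.
Volume = m/ρ = 52.10 / 8.96 = 5.815 cm³.
Thickness = V/A = 5.815 / 547 = 0.0106 cm = 106 μm.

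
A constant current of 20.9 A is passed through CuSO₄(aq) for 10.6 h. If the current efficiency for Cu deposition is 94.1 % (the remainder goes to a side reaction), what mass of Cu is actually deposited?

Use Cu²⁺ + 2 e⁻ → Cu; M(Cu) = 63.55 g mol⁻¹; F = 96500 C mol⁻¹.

247 g

Q = I·t = 20.90 × 38160 = 797500 C.
n(e⁻) = 797500/96500 = 8.265 mol; theoretically n(Cu) = 8.265/2 = 4.132 mol, m_theo = 262.6 g.
At 94.1 % efficiency, m_actual = 0.941 × 262.6 = 247 g.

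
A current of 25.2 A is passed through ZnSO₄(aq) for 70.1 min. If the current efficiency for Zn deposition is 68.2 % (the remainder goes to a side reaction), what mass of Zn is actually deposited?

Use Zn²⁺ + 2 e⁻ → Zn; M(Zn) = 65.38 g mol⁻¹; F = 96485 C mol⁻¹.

24.5 g

Q = I·t = 25.20 × 4206.0 = 106000 C.
n(e⁻) = 106000/96485 = 1.099 mol; theoretically n(Zn) = 1.099/2 = 0.5493 mol, m_theo = 35.91 g.
At 68.2 % efficiency, m_actual = 0.682 × 35.91 = 24.5 g.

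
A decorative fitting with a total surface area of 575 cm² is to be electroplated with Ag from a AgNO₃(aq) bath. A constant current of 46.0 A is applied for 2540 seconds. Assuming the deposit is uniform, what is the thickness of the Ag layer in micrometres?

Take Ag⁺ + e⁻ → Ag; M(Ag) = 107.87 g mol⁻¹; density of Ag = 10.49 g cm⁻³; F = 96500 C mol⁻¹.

217 μm

Q = I·t = 46.00 × 2540.0 = 116800 C; n(e⁻) = 1.211 mol.
n(Ag) = n(e⁻)/1 = 1.211 mol, so m = 1.211 × 107.87 = 130.6 g.
Volume = m/ρ = 130.6 / 10.49 = 12.45 cm³.
Thickness = V/A = 12.45 / 575 = 0.0217 cm = 217 μm.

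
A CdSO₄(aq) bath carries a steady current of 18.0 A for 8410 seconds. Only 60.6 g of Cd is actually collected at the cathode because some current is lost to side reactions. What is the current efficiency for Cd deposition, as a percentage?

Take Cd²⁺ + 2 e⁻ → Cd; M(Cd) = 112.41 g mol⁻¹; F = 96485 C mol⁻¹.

68.7 %

Q = I·t = 18.00 × 8410.0 = 151400 C; n(e⁻) = 151400/96485 = 1.569 mol.
Theoretical n(Cd) = n(e⁻)/2 = 0.7845 mol, i.e. m_theo = 0.7845 × 112.41 = 88.18 g.
Efficiency = m_actual / m_theo = 60.6 / 88.18 = 68.7 %.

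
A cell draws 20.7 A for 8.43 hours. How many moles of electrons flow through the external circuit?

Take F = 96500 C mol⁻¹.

6.51 mol

Q = I·t = 20.70 A × 30348 s = 628200 C.
n(e⁻) = Q/F = 628200 / 96500 = 6.51 mol.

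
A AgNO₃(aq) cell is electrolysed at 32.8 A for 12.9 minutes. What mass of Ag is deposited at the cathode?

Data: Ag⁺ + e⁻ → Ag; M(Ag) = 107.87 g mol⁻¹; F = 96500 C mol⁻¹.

28.4 g

Q = I·t = 32.80 A × 774.00 s = 25390 C.
n(e⁻) = Q/F = 25390 / 96500 = 0.2631 mol.
Ag⁺ + e⁻ → Ag, so n(Ag) = n(e⁻)/1 = 0.2631 mol.
m = n·M = 0.2631 × 107.87 = 28.4 g.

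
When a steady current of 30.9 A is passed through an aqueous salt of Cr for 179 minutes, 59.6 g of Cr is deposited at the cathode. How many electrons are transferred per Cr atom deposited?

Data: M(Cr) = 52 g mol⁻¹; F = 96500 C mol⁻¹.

Q = I·t = 30.90 A × 10740 s = 331900 C, so n(e⁻) = 331900/96500 = 3.439 mol.
n(Cr) deposited = 59.6 / 52 = 1.146 mol.
Electrons per atom = n(e⁻)/n(Cr) = 3.439 / 1.146 = 3.00 ≈ 3, so the ion is Cr³⁺.

3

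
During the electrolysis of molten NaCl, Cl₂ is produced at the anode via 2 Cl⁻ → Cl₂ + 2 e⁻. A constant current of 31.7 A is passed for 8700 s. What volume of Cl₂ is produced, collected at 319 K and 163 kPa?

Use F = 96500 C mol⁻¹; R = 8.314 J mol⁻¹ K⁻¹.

23.3 L

Q = I·t = 31.70 A × 8700.0 s = 275800 C.
n(e⁻) = Q/F = 275800 / 96500 = 2.858 mol.
2 electrons are transferred per Cl₂ molecule, so n(Cl₂) = 2.858 / 2 = 1.429 mol.
V = nRT/P = (1.429 × 8.314 × 319) / (163 × 10³ Pa) = 0.0233 m³ = 23.3 L.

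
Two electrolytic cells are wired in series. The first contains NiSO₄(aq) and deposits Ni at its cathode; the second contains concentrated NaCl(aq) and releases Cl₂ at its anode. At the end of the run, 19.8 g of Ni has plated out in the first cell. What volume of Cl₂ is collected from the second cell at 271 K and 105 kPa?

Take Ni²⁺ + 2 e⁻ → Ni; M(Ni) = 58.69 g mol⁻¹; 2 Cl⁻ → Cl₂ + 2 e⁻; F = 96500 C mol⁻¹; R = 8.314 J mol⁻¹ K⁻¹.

n(Ni) = 19.8 / 58.69 = 0.3374 mol, so n(e⁻) = 2 × 0.3374 = 0.6747 mol.
The cells are in series, so the same 0.6747 mol of electrons passes through the second cell.
2 Cl⁻ → Cl₂ + 2 e⁻ — 2 mol e⁻ per mol Cl₂, so n(Cl₂) = 0.6747/2 = 0.3374 mol.
V = nRT/P = (0.3374 × 8.314 × 271) / (105 × 10³) = 0.00724 m³ = 7.24 L.

7.24 L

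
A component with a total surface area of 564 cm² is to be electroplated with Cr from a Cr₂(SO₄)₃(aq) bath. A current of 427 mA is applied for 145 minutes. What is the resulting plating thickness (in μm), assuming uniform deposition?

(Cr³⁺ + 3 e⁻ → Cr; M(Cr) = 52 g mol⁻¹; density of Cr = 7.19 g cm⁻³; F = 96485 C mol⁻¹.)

1.65 μm

Q = I·t = 0.4270 × 8700.0 = 3715 C; n(e⁻) = 0.03850 mol.
n(Cr) = n(e⁻)/3 = 0.01283 mol, so m = 0.01283 × 52 = 0.6674 g.
Volume = m/ρ = 0.6674 / 7.19 = 0.09282 cm³.
Thickness = V/A = 0.09282 / 564 = 1.65 × 10⁻⁴ cm = 1.65 μm.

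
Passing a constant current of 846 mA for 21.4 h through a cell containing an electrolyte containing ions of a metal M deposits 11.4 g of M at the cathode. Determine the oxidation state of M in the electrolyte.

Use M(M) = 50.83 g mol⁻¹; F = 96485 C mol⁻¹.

Q = I·t = 0.8460 A × 77040 s = 65180 C, so n(e⁻) = 65180/96485 = 0.6755 mol.
n(M) deposited = 11.4 / 50.83 = 0.2243 mol.
Electrons per atom = n(e⁻)/n(M) = 0.6755 / 0.2243 = 3.01 ≈ 3, so the ion is M³⁺.

+3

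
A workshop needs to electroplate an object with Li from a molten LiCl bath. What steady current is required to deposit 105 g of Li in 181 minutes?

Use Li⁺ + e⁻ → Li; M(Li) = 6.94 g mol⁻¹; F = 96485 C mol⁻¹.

134 A

n(Li) = 105 / 6.94 = 15.13 mol.
n(e⁻) = 1 × 15.13 = 15.13 mol.
Q = n(e⁻)·F = 15.13 × 96485 = 1460000 C.
I = Q/t = 1460000 / 10860 s = 134 A.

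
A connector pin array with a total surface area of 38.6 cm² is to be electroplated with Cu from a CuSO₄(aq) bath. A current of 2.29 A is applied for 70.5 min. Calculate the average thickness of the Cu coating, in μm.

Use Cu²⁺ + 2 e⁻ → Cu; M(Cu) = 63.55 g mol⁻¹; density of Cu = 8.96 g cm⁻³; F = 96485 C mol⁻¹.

92.2 μm

Q = I·t = 2.290 × 4230.0 = 9687 C; n(e⁻) = 0.1004 mol.
n(Cu) = n(e⁻)/2 = 0.05020 mol, so m = 0.05020 × 63.55 = 3.190 g.
Volume = m/ρ = 3.190 / 8.96 = 0.3560 cm³.
Thickness = V/A = 0.3560 / 38.6 = 0.00922 cm = 92.2 μm.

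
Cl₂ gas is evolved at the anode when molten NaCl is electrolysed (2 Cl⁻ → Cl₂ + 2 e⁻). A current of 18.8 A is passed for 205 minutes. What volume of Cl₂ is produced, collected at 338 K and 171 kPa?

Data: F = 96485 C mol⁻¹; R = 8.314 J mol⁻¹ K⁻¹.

19.7 L

Q = I·t = 18.80 A × 12300 s = 231200 C.
n(e⁻) = Q/F = 231200 / 96485 = 2.397 mol.
2 electrons are transferred per Cl₂ molecule, so n(Cl₂) = 2.397 / 2 = 1.198 mol.
V = nRT/P = (1.198 × 8.314 × 338) / (171 × 10³ Pa) = 0.0197 m³ = 19.7 L.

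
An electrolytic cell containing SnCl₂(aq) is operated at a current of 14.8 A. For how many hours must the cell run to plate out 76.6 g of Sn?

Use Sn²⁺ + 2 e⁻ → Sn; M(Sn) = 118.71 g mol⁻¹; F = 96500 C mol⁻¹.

n(Sn) = m/M = 76.6 / 118.71 = 0.6453 mol.
Each Sn atom requires 2 electrons, so n(e⁻) = 2 × 0.6453 = 1.291 mol.
Q = n(e⁻)·F = 1.291 × 96500 = 124500 C.
t = Q/I = 124500 / 14.80 A = 8415 s = 2.34 h.

2.34 h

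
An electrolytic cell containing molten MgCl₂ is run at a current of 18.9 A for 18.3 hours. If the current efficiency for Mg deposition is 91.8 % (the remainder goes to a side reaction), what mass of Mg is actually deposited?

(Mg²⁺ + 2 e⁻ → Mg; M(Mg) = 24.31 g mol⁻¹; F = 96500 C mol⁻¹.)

Q = I·t = 18.90 × 65880 = 1245000 C.
n(e⁻) = 1245000/96500 = 12.90 mol; theoretically n(Mg) = 12.90/2 = 6.451 mol, m_theo = 156.8 g.
At 91.8 % efficiency, m_actual = 0.918 × 156.8 = 144 g.

144 g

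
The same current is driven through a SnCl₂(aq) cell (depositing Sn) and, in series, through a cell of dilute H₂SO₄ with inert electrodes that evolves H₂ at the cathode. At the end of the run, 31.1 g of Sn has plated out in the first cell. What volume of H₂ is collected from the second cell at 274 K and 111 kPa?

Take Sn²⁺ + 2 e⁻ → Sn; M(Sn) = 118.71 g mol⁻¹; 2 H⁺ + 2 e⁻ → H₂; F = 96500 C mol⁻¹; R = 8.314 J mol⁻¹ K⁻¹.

5.38 L

n(Sn) = 31.1 / 118.71 = 0.2620 mol, so n(e⁻) = 2 × 0.2620 = 0.5240 mol.
The cells are in series, so the same 0.5240 mol of electrons passes through the second cell.
2 H⁺ + 2 e⁻ → H₂ — 2 mol e⁻ per mol H₂, so n(H₂) = 0.5240/2 = 0.2620 mol.
V = nRT/P = (0.2620 × 8.314 × 274) / (111 × 10³) = 0.00538 m³ = 5.38 L.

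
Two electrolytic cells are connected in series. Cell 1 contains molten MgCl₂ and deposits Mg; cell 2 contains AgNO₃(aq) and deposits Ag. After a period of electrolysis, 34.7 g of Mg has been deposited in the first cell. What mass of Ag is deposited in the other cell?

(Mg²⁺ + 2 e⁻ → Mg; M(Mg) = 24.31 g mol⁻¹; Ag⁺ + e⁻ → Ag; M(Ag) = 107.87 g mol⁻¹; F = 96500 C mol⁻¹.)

n(Mg) = 34.7 / 24.31 = 1.427 mol.
Since Mg²⁺ + 2 e⁻ → Mg, n(e⁻) passed = 2 × 1.427 = 2.855 mol.
Cells in series carry the same charge, so the same 2.855 mol of electrons passes through cell 2.
Ag⁺ + e⁻ → Ag, so n(Ag) = 2.855 / 1 = 2.855 mol.
m(Ag) = 2.855 × 107.87 = 308 g.

308 g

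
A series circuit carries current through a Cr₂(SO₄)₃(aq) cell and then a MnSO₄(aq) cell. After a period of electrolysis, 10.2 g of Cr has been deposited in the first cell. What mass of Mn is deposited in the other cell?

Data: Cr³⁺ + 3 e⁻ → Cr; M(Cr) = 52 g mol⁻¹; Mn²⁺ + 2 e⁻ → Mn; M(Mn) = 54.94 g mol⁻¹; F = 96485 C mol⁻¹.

n(Cr) = 10.2 / 52 = 0.1962 mol.
Since Cr³⁺ + 3 e⁻ → Cr, n(e⁻) passed = 3 × 0.1962 = 0.5885 mol.
Cells in series carry the same charge, so the same 0.5885 mol of electrons passes through cell 2.
Mn²⁺ + 2 e⁻ → Mn, so n(Mn) = 0.5885 / 2 = 0.2942 mol.
m(Mn) = 0.2942 × 54.94 = 16.2 g.

16.2 g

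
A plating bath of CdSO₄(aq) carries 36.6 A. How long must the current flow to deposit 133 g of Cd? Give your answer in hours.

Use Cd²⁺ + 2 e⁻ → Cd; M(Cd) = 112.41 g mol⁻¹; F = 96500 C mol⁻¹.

n(Cd) = m/M = 133 / 112.41 = 1.183 mol.
Each Cd atom requires 2 electrons, so n(e⁻) = 2 × 1.183 = 2.366 mol.
Q = n(e⁻)·F = 2.366 × 96500 = 228400 C.
t = Q/I = 228400 / 36.60 A = 6239 s = 1.73 h.

1.73 h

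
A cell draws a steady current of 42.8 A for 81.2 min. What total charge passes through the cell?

Q = I·t = 42.80 A × 4872.0 s = 2.09 × 10⁵ C.

2.09 × 10⁵ C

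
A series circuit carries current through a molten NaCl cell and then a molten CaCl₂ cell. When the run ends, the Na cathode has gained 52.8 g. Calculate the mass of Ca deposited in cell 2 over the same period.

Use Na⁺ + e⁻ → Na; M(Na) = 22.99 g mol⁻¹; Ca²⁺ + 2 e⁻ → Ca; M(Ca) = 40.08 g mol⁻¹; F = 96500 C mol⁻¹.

n(Na) = 52.8 / 22.99 = 2.297 mol.
Since Na⁺ + e⁻ → Na, n(e⁻) passed = 1 × 2.297 = 2.297 mol.
Cells in series carry the same charge, so the same 2.297 mol of electrons passes through cell 2.
Ca²⁺ + 2 e⁻ → Ca, so n(Ca) = 2.297 / 2 = 1.148 mol.
m(Ca) = 1.148 × 40.08 = 46.0 g.

46.0 g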